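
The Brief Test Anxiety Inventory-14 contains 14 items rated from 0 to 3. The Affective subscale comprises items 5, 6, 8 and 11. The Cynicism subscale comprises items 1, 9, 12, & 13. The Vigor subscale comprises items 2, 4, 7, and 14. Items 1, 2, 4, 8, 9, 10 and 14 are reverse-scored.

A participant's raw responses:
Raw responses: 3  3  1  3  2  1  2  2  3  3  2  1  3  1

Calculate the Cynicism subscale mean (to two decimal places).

1.00

Cynicism items: 1, 9, 12, 13.
Of these, items 1 & 9 are reverse-scored; reverse-coded value = 3 − response.
  item 1: 3 − 3 = 0
  item 9: 3 − 3 = 0
  item 12: 1
  item 13: 3
Sum = 0 + 0 + 1 + 3 = 4
Mean = 4 / 4 = 1.00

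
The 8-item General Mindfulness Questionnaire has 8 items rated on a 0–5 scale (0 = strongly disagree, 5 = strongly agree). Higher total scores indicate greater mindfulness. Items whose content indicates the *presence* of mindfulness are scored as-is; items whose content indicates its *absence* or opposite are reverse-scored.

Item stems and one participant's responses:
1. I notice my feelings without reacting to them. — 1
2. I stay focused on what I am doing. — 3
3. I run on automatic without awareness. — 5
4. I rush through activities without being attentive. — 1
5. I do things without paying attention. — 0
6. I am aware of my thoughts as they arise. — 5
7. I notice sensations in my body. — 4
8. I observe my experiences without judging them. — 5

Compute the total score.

27

Items 3, 4, 5 describe the absence/opposite of mindfulness → reverse-score.
reverse-coded value = 5 − response.
  item 1: 1
  item 2: 3
  item 3: 5 − 5 = 0
  item 4: 5 − 1 = 4
  item 5: 5 − 0 = 5
  item 6: 5
  item 7: 4
  item 8: 5
Total = 1 + 3 + 0 + 4 + 5 + 5 + 4 + 5 = 27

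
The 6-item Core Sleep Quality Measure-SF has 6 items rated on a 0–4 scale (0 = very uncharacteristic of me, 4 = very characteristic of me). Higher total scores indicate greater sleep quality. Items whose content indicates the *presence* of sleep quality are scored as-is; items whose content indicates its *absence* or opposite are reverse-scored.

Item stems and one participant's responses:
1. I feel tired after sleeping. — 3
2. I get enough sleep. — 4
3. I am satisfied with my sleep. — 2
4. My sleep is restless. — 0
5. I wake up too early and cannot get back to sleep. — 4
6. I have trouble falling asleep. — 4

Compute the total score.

11

Items 1, 4, 5, 6 describe the absence/opposite of sleep quality → reverse-score.
on a 0–4 scale, reversed = 4 − raw.
  item 1: 4 − 3 = 1
  item 2: 4
  item 3: 2
  item 4: 4 − 0 = 4
  item 5: 4 − 4 = 0
  item 6: 4 − 4 = 0
Total = 1 + 4 + 2 + 4 + 0 + 0 = 11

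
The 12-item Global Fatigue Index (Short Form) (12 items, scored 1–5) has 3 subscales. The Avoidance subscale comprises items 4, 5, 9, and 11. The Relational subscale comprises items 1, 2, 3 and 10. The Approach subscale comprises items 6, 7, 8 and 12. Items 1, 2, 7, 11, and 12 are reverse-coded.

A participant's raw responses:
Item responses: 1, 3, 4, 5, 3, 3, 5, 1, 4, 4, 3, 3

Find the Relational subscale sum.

Relational items: 1, 2, 3, 10.
Of these, items 1 & 2 are reverse-coded; reverse-coded value = 6 − response.
  item 1: 6 − 1 = 5
  item 2: 6 − 3 = 3
  item 3: 4
  item 10: 4
Sum = 5 + 3 + 4 + 4 = 16

16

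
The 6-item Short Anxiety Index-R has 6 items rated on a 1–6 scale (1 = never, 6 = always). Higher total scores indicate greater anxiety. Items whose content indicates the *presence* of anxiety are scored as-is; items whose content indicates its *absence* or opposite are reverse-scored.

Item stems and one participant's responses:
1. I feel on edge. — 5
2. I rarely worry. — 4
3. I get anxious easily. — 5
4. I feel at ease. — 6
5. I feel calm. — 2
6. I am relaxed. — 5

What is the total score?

21

Items 2, 4, 5, 6 describe the absence/opposite of anxiety → reverse-score.
on a 1–6 scale, reversed = 7 − raw.
  item 1: 5
  item 2: 7 − 4 = 3
  item 3: 5
  item 4: 7 − 6 = 1
  item 5: 7 − 2 = 5
  item 6: 7 − 5 = 2
Total = 5 + 3 + 5 + 1 + 5 + 2 = 21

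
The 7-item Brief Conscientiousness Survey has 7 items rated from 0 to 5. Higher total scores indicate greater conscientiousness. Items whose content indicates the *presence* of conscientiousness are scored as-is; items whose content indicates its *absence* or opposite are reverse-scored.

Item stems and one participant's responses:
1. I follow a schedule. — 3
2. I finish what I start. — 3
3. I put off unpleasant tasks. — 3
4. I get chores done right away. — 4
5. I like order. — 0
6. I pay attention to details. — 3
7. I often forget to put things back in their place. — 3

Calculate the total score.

Items 3, 7 describe the absence/opposite of conscientiousness → reverse-score.
reversed = (0+5) − raw = 5 − raw.
  item 1: 3
  item 2: 3
  item 3: 5 − 3 = 2
  item 4: 4
  item 5: 0
  item 6: 3
  item 7: 5 − 3 = 2
Total = 3 + 3 + 2 + 4 + 0 + 3 + 2 = 17

17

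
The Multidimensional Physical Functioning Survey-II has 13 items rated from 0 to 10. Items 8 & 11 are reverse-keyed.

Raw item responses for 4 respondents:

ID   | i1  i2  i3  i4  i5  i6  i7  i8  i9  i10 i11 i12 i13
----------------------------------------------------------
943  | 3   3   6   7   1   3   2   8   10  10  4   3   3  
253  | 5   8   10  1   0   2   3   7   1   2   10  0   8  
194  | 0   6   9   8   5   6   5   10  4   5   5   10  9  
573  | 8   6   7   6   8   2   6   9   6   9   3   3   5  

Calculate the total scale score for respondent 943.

59

Respondent 943 raw: 3, 3, 6, 7, 1, 3, 2, 8, 10, 10, 4, 3, 3.
Reverse-coded (on a 0–10 scale, reversed = 10 − raw):
  item 1: 3
  item 2: 3
  item 3: 6
  item 4: 7
  item 5: 1
  item 6: 3
  item 7: 2
  item 8: 10 − 8 = 2
  item 9: 10
  item 10: 10
  item 11: 10 − 4 = 6
  item 12: 3
  item 13: 3
Sum = 3 + 3 + 6 + 7 + 1 + 3 + 2 + 2 + 10 + 10 + 6 + 3 + 3 = 59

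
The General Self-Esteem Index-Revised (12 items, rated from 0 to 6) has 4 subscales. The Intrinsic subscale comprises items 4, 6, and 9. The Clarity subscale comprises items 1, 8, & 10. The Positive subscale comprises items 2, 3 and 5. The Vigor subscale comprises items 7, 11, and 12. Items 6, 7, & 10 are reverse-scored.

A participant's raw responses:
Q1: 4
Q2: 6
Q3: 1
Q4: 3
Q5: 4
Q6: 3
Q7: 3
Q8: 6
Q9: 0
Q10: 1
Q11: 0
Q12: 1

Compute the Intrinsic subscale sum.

6

Intrinsic items: 4, 6, 9.
Of these, item 6 is reverse-scored; reverse-coded value = 6 − response.
  item 4: 3
  item 6: 6 − 3 = 3
  item 9: 0
Sum = 3 + 3 + 0 = 6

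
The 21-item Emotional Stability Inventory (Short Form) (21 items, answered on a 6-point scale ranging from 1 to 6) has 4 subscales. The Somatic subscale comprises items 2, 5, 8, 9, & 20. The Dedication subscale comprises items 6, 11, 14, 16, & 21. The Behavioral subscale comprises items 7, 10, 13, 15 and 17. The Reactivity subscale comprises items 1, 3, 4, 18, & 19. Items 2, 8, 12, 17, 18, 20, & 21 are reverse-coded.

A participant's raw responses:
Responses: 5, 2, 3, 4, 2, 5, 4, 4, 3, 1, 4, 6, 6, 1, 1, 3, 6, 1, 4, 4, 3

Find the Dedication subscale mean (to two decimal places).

3.40

Dedication items: 6, 11, 14, 16, 21.
Of these, item 21 is reverse-coded; reversed = (1+6) − raw = 7 − raw.
  item 6: 5
  item 11: 4
  item 14: 1
  item 16: 3
  item 21: 7 − 3 = 4
Sum = 5 + 4 + 1 + 3 + 4 = 17
Mean = 17 / 5 = 3.40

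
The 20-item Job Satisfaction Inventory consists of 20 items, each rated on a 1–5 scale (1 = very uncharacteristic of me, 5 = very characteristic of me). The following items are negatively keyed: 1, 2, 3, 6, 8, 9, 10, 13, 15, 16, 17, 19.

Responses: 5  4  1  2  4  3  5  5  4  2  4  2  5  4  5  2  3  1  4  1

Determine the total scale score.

Apply reverse scoring (reverse-coded value = 6 − response):
  item 1: 6 − 5 = 1
  item 2: 6 − 4 = 2
  item 3: 6 − 1 = 5
  item 6: 6 − 3 = 3
  item 8: 6 − 5 = 1
  item 9: 6 − 4 = 2
  item 10: 6 − 2 = 4
  item 13: 6 − 5 = 1
  item 15: 6 − 5 = 1
  item 16: 6 − 2 = 4
  item 17: 6 − 3 = 3
  item 19: 6 − 4 = 2
Scored responses: 1, 2, 5, 2, 4, 3, 5, 1, 2, 4, 4, 2, 1, 4, 1, 4, 3, 1, 2, 1
Total = 1 + 2 + 5 + 2 + 4 + 3 + 5 + 1 + 2 + 4 + 4 + 2 + 1 + 4 + 1 + 4 + 3 + 1 + 2 + 1 = 52

52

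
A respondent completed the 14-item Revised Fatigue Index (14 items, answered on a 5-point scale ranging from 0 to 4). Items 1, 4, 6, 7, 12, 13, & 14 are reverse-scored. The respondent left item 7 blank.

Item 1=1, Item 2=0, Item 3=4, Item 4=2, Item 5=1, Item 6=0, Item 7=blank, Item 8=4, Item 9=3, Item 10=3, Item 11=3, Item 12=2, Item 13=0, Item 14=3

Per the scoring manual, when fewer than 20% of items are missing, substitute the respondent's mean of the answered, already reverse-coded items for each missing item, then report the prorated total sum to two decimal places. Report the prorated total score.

Reverse-coded (reversed = (0+4) − raw = 4 − raw):
  item 1: 4 − 1 = 3
  item 4: 4 − 2 = 2
  item 6: 4 − 0 = 4
  item 12: 4 − 2 = 2
  item 13: 4 − 0 = 4
  item 14: 4 − 3 = 1
Completed scored items (13 of 14): 3, 0, 4, 2, 1, 4, 4, 3, 3, 3, 2, 4, 1; sum = 34.
Person mean = 34 / 13 ≈ 2.6154
Prorated total = (34 / 13) × 14 = 36.62 (to 2 dp)

36.62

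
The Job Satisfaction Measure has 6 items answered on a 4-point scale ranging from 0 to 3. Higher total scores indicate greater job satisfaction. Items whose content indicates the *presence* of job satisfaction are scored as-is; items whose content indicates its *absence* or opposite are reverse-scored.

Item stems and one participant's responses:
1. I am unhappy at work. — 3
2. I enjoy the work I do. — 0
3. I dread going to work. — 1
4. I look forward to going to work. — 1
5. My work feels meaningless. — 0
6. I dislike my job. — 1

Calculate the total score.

Items 1, 3, 5, 6 describe the absence/opposite of job satisfaction → reverse-score.
reversed = (0+3) − raw = 3 − raw.
  item 1: 3 − 3 = 0
  item 2: 0
  item 3: 3 − 1 = 2
  item 4: 1
  item 5: 3 − 0 = 3
  item 6: 3 − 1 = 2
Total = 0 + 0 + 2 + 1 + 3 + 2 = 8

8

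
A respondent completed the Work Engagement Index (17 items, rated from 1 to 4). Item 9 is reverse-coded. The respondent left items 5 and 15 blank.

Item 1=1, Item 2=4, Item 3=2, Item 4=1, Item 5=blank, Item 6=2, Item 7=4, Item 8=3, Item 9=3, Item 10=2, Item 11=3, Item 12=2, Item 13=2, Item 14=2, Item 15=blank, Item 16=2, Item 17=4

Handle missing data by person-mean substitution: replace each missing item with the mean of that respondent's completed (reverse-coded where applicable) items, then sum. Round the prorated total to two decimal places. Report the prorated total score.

Reverse-coded (reversed = (1+4) − raw = 5 − raw):
  item 9: 5 − 3 = 2
Completed scored items (15 of 17): 1, 4, 2, 1, 2, 4, 3, 2, 2, 3, 2, 2, 2, 2, 4; sum = 36.
Person mean = 36 / 15 ≈ 2.4000
Prorated total = (36 / 15) × 17 = 40.80 (to 2 dp)

40.80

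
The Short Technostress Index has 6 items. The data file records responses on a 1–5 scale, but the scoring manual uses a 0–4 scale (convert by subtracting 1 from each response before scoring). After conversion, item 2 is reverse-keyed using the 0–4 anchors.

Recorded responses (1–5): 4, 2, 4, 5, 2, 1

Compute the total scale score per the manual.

14

Convert to 0–4: 3, 1, 3, 4, 1, 0
Reverse-coded (reverse-coded value = 4 − response):
  item 2: 4 − 1 = 3
Scored: 3, 3, 3, 4, 1, 0
Total = 14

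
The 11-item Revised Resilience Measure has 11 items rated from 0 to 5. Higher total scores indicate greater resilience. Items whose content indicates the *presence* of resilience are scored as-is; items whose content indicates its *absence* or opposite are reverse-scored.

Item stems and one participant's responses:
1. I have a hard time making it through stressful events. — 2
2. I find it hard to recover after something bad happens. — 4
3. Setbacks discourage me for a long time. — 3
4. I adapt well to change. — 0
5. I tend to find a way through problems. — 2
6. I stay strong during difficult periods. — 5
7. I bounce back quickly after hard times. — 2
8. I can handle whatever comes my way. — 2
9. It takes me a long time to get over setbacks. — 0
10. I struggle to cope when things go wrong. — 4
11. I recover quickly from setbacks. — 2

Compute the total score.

Items 1, 2, 3, 9, 10 describe the absence/opposite of resilience → reverse-score.
on a 0–5 scale, reversed = 5 − raw.
  item 1: 5 − 2 = 3
  item 2: 5 − 4 = 1
  item 3: 5 − 3 = 2
  item 4: 0
  item 5: 2
  item 6: 5
  item 7: 2
  item 8: 2
  item 9: 5 − 0 = 5
  item 10: 5 − 4 = 1
  item 11: 2
Total = 3 + 1 + 2 + 0 + 2 + 5 + 2 + 2 + 5 + 1 + 2 = 25

25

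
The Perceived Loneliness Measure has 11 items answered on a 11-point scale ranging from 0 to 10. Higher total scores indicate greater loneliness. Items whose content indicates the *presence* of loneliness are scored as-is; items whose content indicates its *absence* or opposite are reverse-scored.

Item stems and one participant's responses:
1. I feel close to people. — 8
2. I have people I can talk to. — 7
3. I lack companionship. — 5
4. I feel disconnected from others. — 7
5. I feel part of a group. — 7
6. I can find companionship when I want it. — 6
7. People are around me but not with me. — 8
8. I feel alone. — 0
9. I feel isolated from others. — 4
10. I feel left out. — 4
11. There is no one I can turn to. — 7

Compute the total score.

47

Items 1, 2, 5, 6 describe the absence/opposite of loneliness → reverse-score.
on a 0–10 scale, reversed = 10 − raw.
  item 1: 10 − 8 = 2
  item 2: 10 − 7 = 3
  item 3: 5
  item 4: 7
  item 5: 10 − 7 = 3
  item 6: 10 − 6 = 4
  item 7: 8
  item 8: 0
  item 9: 4
  item 10: 4
  item 11: 7
Total = 2 + 3 + 5 + 7 + 3 + 4 + 8 + 0 + 4 + 4 + 7 = 47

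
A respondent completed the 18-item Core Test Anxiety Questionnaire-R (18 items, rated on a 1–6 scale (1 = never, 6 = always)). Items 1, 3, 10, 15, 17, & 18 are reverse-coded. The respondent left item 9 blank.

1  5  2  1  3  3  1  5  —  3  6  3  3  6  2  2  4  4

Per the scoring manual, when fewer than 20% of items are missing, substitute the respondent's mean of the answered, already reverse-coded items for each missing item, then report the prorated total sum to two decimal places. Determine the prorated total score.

67.76

Reverse-coded (reverse-coded value = 7 − response):
  item 1: 7 − 1 = 6
  item 3: 7 − 2 = 5
  item 10: 7 − 3 = 4
  item 15: 7 − 2 = 5
  item 17: 7 − 4 = 3
  item 18: 7 − 4 = 3
Completed scored items (17 of 18): 6, 5, 5, 1, 3, 3, 1, 5, 4, 6, 3, 3, 6, 5, 2, 3, 3; sum = 64.
Person mean = 64 / 17 ≈ 3.7647
Prorated total = (64 / 17) × 18 = 67.76 (to 2 dp)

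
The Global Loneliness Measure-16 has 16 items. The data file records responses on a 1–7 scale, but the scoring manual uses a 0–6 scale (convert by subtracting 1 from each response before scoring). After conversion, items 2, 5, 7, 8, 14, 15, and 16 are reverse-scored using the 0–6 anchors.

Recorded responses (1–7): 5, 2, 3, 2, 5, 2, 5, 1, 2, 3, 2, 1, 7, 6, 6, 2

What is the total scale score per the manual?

Convert to 0–6: 4, 1, 2, 1, 4, 1, 4, 0, 1, 2, 1, 0, 6, 5, 5, 1
Reverse-coded (on a 0–6 scale, reversed = 6 − raw):
  item 2: 6 − 1 = 5
  item 5: 6 − 4 = 2
  item 7: 6 − 4 = 2
  item 8: 6 − 0 = 6
  item 14: 6 − 5 = 1
  item 15: 6 − 5 = 1
  item 16: 6 − 1 = 5
Scored: 4, 5, 2, 1, 2, 1, 2, 6, 1, 2, 1, 0, 6, 1, 1, 5
Total = 40

40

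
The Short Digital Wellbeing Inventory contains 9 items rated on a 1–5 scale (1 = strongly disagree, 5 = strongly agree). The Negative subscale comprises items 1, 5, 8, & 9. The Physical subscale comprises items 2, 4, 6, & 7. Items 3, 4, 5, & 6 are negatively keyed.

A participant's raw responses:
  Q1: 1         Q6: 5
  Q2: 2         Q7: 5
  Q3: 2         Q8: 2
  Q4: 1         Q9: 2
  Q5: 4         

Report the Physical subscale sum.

Physical items: 2, 4, 6, 7.
Of these, items 4 and 6 are negatively keyed; on a 1–5 scale, reversed = 6 − raw.
  item 2: 2
  item 4: 6 − 1 = 5
  item 6: 6 − 5 = 1
  item 7: 5
Sum = 2 + 5 + 1 + 5 = 13

13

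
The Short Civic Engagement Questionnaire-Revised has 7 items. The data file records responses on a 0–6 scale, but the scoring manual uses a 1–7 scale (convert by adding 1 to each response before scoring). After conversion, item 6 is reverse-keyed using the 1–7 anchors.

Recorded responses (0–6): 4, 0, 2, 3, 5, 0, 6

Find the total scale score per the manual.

33

Convert to 1–7: 5, 1, 3, 4, 6, 1, 7
Reverse-coded (reversed = (1+7) − raw = 8 − raw):
  item 6: 8 − 1 = 7
Scored: 5, 1, 3, 4, 6, 7, 7
Total = 33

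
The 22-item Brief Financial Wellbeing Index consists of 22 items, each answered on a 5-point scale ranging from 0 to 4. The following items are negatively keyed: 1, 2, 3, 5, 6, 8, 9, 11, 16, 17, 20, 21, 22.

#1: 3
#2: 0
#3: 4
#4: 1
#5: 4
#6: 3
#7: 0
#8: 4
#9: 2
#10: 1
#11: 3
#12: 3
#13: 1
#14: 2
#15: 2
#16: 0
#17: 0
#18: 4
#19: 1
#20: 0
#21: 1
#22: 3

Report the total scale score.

Reversing items 1, 2, 3, 5, 6, 8, 9, 11, 16, 17, 20, 21, & 22 with 4 − raw:
Total = (4−3) + (4−0) + (4−4) + 1 + (4−4) + (4−3) + 0 + (4−4) + (4−2) + 1 + (4−3) + 3 + 1 + 2 + 2 + (4−0) + (4−0) + 4 + 1 + (4−0) + (4−1) + (4−3)
      = 1 + 4 + 0 + 1 + 0 + 1 + 0 + 0 + 2 + 1 + 1 + 3 + 1 + 2 + 2 + 4 + 4 + 4 + 1 + 4 + 3 + 1 = 40

40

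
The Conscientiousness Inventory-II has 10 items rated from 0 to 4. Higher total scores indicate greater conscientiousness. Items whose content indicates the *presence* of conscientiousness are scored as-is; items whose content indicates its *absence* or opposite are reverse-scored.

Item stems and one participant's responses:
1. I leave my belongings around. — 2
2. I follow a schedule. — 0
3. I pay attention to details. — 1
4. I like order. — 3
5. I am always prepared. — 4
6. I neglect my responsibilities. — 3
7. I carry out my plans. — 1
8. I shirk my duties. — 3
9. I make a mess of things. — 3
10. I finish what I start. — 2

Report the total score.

16

Items 1, 6, 8, 9 describe the absence/opposite of conscientiousness → reverse-score.
reversed = (0+4) − raw = 4 − raw.
  item 1: 4 − 2 = 2
  item 2: 0
  item 3: 1
  item 4: 3
  item 5: 4
  item 6: 4 − 3 = 1
  item 7: 1
  item 8: 4 − 3 = 1
  item 9: 4 − 3 = 1
  item 10: 2
Total = 2 + 0 + 1 + 3 + 4 + 1 + 1 + 1 + 1 + 2 = 16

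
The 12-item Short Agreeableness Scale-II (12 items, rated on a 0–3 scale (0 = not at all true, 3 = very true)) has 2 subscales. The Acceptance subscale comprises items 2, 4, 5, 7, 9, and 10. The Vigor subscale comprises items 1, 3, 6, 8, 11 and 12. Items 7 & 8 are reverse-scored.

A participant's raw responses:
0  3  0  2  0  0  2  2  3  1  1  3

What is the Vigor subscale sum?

Vigor items: 1, 3, 6, 8, 11, 12.
Of these, item 8 is reverse-scored; on a 0–3 scale, reversed = 3 − raw.
  item 1: 0
  item 3: 0
  item 6: 0
  item 8: 3 − 2 = 1
  item 11: 1
  item 12: 3
Sum = 0 + 0 + 0 + 1 + 1 + 3 = 5

5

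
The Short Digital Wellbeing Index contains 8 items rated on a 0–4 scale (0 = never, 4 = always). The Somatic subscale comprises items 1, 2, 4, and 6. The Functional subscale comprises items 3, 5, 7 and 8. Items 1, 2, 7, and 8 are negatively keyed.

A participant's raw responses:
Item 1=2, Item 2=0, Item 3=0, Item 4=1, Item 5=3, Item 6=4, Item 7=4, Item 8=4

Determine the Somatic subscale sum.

11

Somatic items: 1, 2, 4, 6.
Of these, items 1 and 2 are negatively keyed; reverse-coded value = 4 − response.
  item 1: 4 − 2 = 2
  item 2: 4 − 0 = 4
  item 4: 1
  item 6: 4
Sum = 2 + 4 + 1 + 4 = 11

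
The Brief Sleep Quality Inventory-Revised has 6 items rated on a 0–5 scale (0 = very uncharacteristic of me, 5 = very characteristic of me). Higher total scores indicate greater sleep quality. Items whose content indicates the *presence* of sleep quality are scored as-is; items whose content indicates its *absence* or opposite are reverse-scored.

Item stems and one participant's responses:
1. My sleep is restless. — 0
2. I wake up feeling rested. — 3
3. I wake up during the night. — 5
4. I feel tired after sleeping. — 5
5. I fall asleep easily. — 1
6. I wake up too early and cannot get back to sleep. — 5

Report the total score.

9

Items 1, 3, 4, 6 describe the absence/opposite of sleep quality → reverse-score.
on a 0–5 scale, reversed = 5 − raw.
  item 1: 5 − 0 = 5
  item 2: 3
  item 3: 5 − 5 = 0
  item 4: 5 − 5 = 0
  item 5: 1
  item 6: 5 − 5 = 0
Total = 5 + 3 + 0 + 0 + 1 + 0 = 9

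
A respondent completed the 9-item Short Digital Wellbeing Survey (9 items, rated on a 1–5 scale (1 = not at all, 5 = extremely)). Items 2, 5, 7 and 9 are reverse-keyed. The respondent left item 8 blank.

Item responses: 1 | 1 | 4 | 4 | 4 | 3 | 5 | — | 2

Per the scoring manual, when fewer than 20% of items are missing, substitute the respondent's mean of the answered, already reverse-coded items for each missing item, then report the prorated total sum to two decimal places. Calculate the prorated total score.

Reverse-coded (reversed = (1+5) − raw = 6 − raw):
  item 2: 6 − 1 = 5
  item 5: 6 − 4 = 2
  item 7: 6 − 5 = 1
  item 9: 6 − 2 = 4
Completed scored items (8 of 9): 1, 5, 4, 4, 2, 3, 1, 4; sum = 24.
Person mean = 24 / 8 ≈ 3.0000
Prorated total = (24 / 8) × 9 = 27.00 (to 2 dp)

27.00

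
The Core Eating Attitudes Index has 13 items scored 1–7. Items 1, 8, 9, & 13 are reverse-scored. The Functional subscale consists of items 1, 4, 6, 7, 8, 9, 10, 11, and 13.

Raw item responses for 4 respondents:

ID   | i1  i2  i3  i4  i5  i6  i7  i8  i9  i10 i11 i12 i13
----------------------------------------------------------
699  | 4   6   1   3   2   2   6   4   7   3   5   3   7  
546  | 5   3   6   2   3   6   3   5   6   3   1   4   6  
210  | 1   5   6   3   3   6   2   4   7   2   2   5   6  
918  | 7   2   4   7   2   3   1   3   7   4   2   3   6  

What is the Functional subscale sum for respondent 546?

Respondent 546 raw: 5, 3, 6, 2, 3, 6, 3, 5, 6, 3, 1, 4, 6.
Functional items: 1, 4, 6, 7, 8, 9, 10, 11, 13.
Reverse-coded (reversed = (1+7) − raw = 8 − raw):
  item 1: 8 − 5 = 3
  item 4: 2
  item 6: 6
  item 7: 3
  item 8: 8 − 5 = 3
  item 9: 8 − 6 = 2
  item 10: 3
  item 11: 1
  item 13: 8 − 6 = 2
Sum = 3 + 2 + 6 + 3 + 3 + 2 + 3 + 1 + 2 = 25

25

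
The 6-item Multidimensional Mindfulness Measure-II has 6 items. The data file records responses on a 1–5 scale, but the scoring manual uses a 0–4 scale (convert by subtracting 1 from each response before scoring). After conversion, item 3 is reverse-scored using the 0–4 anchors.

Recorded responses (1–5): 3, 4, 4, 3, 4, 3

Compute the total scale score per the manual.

Convert to 0–4: 2, 3, 3, 2, 3, 2
Reverse-coded (reverse-coded value = 4 − response):
  item 3: 4 − 3 = 1
Scored: 2, 3, 1, 2, 3, 2
Total = 13

13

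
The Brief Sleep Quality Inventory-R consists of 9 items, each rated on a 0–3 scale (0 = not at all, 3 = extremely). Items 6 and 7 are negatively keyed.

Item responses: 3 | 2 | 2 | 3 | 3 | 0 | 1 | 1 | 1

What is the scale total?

20

Raw sum = 16. Negatively keyed items: 6, 7; their raw sum = 1.
Each reversal replaces raw with 3 − raw, changing the total by 3 − 2·raw per item.
Total = 16 + 2·3 − 2·1 = 16 + 6 − 2 = 20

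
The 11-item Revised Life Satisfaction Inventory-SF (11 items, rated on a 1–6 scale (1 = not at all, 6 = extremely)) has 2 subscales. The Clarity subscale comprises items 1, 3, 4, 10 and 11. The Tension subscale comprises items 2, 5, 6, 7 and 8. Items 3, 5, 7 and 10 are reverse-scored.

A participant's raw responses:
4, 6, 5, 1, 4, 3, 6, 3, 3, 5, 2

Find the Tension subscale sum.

Tension items: 2, 5, 6, 7, 8.
Of these, items 5 & 7 are reverse-scored; reverse-coded value = 7 − response.
  item 2: 6
  item 5: 7 − 4 = 3
  item 6: 3
  item 7: 7 − 6 = 1
  item 8: 3
Sum = 6 + 3 + 3 + 1 + 3 = 16

16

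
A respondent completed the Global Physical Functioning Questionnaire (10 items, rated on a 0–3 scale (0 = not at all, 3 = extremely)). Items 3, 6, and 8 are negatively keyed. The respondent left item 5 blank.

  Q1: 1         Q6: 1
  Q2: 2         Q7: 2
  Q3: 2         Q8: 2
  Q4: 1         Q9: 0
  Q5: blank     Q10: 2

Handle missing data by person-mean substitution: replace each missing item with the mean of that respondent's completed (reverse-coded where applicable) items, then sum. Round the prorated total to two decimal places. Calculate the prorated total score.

Reverse-coded (reversed = (0+3) − raw = 3 − raw):
  item 3: 3 − 2 = 1
  item 6: 3 − 1 = 2
  item 8: 3 − 2 = 1
Completed scored items (9 of 10): 1, 2, 1, 1, 2, 2, 1, 0, 2; sum = 12.
Person mean = 12 / 9 ≈ 1.3333
Prorated total = (12 / 9) × 10 = 13.33 (to 2 dp)

13.33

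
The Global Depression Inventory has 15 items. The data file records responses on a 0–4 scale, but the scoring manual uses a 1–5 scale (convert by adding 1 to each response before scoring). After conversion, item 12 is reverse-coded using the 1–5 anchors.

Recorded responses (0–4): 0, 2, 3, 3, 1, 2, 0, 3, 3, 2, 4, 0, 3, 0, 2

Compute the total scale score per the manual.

47

Convert to 1–5: 1, 3, 4, 4, 2, 3, 1, 4, 4, 3, 5, 1, 4, 1, 3
Reverse-coded (on a 1–5 scale, reversed = 6 − raw):
  item 12: 6 − 1 = 5
Scored: 1, 3, 4, 4, 2, 3, 1, 4, 4, 3, 5, 5, 4, 1, 3
Total = 47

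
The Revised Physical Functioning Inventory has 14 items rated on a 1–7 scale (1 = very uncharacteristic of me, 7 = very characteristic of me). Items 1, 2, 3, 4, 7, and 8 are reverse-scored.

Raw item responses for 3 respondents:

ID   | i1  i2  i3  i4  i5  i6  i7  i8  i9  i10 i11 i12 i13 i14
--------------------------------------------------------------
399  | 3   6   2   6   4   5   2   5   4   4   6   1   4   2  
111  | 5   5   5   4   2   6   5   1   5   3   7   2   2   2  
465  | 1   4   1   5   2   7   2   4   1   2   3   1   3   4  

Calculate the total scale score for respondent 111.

52

Respondent 111 raw: 5, 5, 5, 4, 2, 6, 5, 1, 5, 3, 7, 2, 2, 2.
Reverse-coded (reverse-coded value = 8 − response):
  item 1: 8 − 5 = 3
  item 2: 8 − 5 = 3
  item 3: 8 − 5 = 3
  item 4: 8 − 4 = 4
  item 5: 2
  item 6: 6
  item 7: 8 − 5 = 3
  item 8: 8 − 1 = 7
  item 9: 5
  item 10: 3
  item 11: 7
  item 12: 2
  item 13: 2
  item 14: 2
Sum = 3 + 3 + 3 + 4 + 2 + 6 + 3 + 7 + 5 + 3 + 7 + 2 + 2 + 2 = 52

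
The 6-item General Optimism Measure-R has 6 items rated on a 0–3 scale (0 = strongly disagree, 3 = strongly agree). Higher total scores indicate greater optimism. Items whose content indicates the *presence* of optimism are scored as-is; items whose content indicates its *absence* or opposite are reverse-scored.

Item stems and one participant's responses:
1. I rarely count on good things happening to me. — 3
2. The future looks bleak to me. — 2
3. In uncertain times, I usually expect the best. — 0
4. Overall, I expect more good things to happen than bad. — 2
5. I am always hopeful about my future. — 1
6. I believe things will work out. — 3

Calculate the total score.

Items 1, 2 describe the absence/opposite of optimism → reverse-score.
reverse-coded value = 3 − response.
  item 1: 3 − 3 = 0
  item 2: 3 − 2 = 1
  item 3: 0
  item 4: 2
  item 5: 1
  item 6: 3
Total = 0 + 1 + 0 + 2 + 1 + 3 = 7

7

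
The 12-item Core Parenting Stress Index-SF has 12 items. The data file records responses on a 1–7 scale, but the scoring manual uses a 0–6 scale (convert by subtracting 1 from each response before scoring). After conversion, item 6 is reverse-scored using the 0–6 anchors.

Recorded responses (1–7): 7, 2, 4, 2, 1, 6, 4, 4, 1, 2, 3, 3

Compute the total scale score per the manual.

23

Convert to 0–6: 6, 1, 3, 1, 0, 5, 3, 3, 0, 1, 2, 2
Reverse-coded (reverse-coded value = 6 − response):
  item 6: 6 − 5 = 1
Scored: 6, 1, 3, 1, 0, 1, 3, 3, 0, 1, 2, 2
Total = 23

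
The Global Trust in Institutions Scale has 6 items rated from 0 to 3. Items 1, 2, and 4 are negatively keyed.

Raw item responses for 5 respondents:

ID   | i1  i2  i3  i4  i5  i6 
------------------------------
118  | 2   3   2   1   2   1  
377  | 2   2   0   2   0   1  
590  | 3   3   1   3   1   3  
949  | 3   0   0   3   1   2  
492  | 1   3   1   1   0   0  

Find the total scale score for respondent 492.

Respondent 492 raw: 1, 3, 1, 1, 0, 0.
Reverse-coded (reverse-coded value = 3 − response):
  item 1: 3 − 1 = 2
  item 2: 3 − 3 = 0
  item 3: 1
  item 4: 3 − 1 = 2
  item 5: 0
  item 6: 0
Sum = 2 + 0 + 1 + 2 + 0 + 0 = 5

5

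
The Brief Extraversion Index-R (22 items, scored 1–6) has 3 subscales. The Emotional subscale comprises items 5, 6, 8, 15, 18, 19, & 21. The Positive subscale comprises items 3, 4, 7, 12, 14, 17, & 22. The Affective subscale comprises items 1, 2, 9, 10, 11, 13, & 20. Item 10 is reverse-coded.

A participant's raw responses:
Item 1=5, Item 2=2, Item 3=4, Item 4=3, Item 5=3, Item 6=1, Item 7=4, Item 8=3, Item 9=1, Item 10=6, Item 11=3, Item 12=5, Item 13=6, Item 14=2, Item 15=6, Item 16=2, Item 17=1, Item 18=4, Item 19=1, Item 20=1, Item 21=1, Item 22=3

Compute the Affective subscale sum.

19

Affective items: 1, 2, 9, 10, 11, 13, 20.
Of these, item 10 is reverse-coded; reversed = (1+6) − raw = 7 − raw.
  item 1: 5
  item 2: 2
  item 9: 1
  item 10: 7 − 6 = 1
  item 11: 3
  item 13: 6
  item 20: 1
Sum = 5 + 2 + 1 + 1 + 3 + 6 + 1 = 19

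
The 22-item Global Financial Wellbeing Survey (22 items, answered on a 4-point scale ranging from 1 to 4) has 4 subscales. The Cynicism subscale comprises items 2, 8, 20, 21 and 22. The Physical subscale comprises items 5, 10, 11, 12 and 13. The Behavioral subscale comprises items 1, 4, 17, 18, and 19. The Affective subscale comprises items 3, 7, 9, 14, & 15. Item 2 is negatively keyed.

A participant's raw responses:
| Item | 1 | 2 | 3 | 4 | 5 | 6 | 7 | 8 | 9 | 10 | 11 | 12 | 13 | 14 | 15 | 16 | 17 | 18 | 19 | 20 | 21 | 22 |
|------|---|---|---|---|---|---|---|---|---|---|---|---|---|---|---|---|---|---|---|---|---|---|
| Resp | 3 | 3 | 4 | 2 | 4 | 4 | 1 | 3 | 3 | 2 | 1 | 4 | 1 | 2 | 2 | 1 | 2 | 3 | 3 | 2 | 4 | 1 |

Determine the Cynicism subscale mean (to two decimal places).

2.40

Cynicism items: 2, 8, 20, 21, 22.
Of these, item 2 is negatively keyed; reversed = (1+4) − raw = 5 − raw.
  item 2: 5 − 3 = 2
  item 8: 3
  item 20: 2
  item 21: 4
  item 22: 1
Sum = 2 + 3 + 2 + 4 + 1 = 12
Mean = 12 / 5 = 2.40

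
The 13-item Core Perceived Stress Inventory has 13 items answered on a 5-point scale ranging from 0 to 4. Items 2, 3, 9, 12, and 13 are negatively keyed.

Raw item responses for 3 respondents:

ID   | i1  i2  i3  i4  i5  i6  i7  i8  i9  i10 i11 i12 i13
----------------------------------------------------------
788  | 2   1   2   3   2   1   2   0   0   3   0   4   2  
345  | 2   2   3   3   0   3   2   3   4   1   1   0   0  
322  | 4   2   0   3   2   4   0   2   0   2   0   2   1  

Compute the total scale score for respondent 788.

Respondent 788 raw: 2, 1, 2, 3, 2, 1, 2, 0, 0, 3, 0, 4, 2.
Reverse-coded (on a 0–4 scale, reversed = 4 − raw):
  item 1: 2
  item 2: 4 − 1 = 3
  item 3: 4 − 2 = 2
  item 4: 3
  item 5: 2
  item 6: 1
  item 7: 2
  item 8: 0
  item 9: 4 − 0 = 4
  item 10: 3
  item 11: 0
  item 12: 4 − 4 = 0
  item 13: 4 − 2 = 2
Sum = 2 + 3 + 2 + 3 + 2 + 1 + 2 + 0 + 4 + 3 + 0 + 0 + 2 = 24

24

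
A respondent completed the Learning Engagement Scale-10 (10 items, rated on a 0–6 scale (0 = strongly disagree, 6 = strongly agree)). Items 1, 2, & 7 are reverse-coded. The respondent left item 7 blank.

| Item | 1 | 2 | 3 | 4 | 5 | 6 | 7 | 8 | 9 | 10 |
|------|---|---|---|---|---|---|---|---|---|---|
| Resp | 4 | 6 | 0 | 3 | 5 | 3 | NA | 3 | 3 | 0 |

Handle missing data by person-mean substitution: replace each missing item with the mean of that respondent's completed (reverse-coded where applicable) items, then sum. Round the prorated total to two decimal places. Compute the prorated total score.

21.11

Reverse-coded (reverse-coded value = 6 − response):
  item 1: 6 − 4 = 2
  item 2: 6 − 6 = 0
Completed scored items (9 of 10): 2, 0, 0, 3, 5, 3, 3, 3, 0; sum = 19.
Person mean = 19 / 9 ≈ 2.1111
Prorated total = (19 / 9) × 10 = 21.11 (to 2 dp)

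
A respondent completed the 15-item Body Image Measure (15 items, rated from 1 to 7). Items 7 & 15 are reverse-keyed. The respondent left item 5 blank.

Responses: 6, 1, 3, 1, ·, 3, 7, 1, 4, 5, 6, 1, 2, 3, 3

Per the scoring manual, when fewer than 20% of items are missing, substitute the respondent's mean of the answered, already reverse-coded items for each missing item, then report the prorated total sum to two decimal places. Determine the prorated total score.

Reverse-coded (reversed = (1+7) − raw = 8 − raw):
  item 7: 8 − 7 = 1
  item 15: 8 − 3 = 5
Completed scored items (14 of 15): 6, 1, 3, 1, 3, 1, 1, 4, 5, 6, 1, 2, 3, 5; sum = 42.
Person mean = 42 / 14 ≈ 3.0000
Prorated total = (42 / 14) × 15 = 45.00 (to 2 dp)

45.00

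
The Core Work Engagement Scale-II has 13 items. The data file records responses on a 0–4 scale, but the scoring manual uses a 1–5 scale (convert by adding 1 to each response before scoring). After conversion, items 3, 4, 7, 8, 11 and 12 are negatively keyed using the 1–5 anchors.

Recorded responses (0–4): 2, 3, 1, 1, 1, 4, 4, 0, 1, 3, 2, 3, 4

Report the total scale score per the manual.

Convert to 1–5: 3, 4, 2, 2, 2, 5, 5, 1, 2, 4, 3, 4, 5
Reverse-coded (reverse-coded value = 6 − response):
  item 3: 6 − 2 = 4
  item 4: 6 − 2 = 4
  item 7: 6 − 5 = 1
  item 8: 6 − 1 = 5
  item 11: 6 − 3 = 3
  item 12: 6 − 4 = 2
Scored: 3, 4, 4, 4, 2, 5, 1, 5, 2, 4, 3, 2, 5
Total = 44

44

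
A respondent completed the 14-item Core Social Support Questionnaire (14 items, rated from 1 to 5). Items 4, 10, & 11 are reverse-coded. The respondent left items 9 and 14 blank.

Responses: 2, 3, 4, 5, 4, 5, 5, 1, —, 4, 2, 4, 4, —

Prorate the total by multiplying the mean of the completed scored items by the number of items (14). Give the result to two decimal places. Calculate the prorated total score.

45.50

Reverse-coded (on a 1–5 scale, reversed = 6 − raw):
  item 4: 6 − 5 = 1
  item 10: 6 − 4 = 2
  item 11: 6 − 2 = 4
Completed scored items (12 of 14): 2, 3, 4, 1, 4, 5, 5, 1, 2, 4, 4, 4; sum = 39.
Person mean = 39 / 12 ≈ 3.2500
Prorated total = (39 / 12) × 14 = 45.50 (to 2 dp)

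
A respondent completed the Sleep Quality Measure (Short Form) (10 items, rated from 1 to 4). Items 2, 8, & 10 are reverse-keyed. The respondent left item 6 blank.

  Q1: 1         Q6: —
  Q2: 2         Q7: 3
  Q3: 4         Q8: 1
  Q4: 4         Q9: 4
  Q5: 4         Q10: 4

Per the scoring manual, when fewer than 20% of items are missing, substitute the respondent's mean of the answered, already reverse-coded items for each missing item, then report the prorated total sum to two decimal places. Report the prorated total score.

Reverse-coded (on a 1–4 scale, reversed = 5 − raw):
  item 2: 5 − 2 = 3
  item 8: 5 − 1 = 4
  item 10: 5 − 4 = 1
Completed scored items (9 of 10): 1, 3, 4, 4, 4, 3, 4, 4, 1; sum = 28.
Person mean = 28 / 9 ≈ 3.1111
Prorated total = (28 / 9) × 10 = 31.11 (to 2 dp)

31.11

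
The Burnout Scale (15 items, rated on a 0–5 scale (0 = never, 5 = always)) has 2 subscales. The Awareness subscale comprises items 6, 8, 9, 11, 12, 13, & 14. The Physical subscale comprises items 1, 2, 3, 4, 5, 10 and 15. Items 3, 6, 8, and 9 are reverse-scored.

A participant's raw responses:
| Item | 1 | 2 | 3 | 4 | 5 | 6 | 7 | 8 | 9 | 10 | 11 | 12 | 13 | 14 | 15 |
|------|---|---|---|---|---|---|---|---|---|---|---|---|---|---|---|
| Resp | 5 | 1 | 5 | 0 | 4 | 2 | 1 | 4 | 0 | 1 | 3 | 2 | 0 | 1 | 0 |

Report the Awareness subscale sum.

Awareness items: 6, 8, 9, 11, 12, 13, 14.
Of these, items 6, 8, and 9 are reverse-scored; reverse-coded value = 5 − response.
  item 6: 5 − 2 = 3
  item 8: 5 − 4 = 1
  item 9: 5 − 0 = 5
  item 11: 3
  item 12: 2
  item 13: 0
  item 14: 1
Sum = 3 + 1 + 5 + 3 + 2 + 0 + 1 = 15

15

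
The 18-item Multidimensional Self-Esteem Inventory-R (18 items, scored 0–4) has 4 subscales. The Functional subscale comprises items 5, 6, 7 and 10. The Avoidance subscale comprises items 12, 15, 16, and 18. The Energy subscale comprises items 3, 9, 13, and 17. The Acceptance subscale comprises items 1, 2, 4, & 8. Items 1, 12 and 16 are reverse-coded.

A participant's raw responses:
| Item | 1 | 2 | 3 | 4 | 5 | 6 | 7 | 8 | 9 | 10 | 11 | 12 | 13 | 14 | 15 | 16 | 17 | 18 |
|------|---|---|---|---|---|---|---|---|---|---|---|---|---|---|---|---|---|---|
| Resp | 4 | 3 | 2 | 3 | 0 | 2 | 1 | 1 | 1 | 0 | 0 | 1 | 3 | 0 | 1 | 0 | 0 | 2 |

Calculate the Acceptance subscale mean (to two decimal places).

Acceptance items: 1, 2, 4, 8.
Of these, item 1 is reverse-coded; reverse-coded value = 4 − response.
  item 1: 4 − 4 = 0
  item 2: 3
  item 4: 3
  item 8: 1
Sum = 0 + 3 + 3 + 1 = 7
Mean = 7 / 4 = 1.75

1.75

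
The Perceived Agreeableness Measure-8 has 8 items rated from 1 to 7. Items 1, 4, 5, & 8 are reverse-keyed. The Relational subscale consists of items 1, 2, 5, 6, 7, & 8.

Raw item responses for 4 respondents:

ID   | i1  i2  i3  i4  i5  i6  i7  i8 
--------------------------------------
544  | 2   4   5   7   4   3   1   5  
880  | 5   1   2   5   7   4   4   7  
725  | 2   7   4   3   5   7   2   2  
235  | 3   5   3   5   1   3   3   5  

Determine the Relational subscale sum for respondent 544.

21

Respondent 544 raw: 2, 4, 5, 7, 4, 3, 1, 5.
Relational items: 1, 2, 5, 6, 7, 8.
Reverse-coded (reverse-coded value = 8 − response):
  item 1: 8 − 2 = 6
  item 2: 4
  item 5: 8 − 4 = 4
  item 6: 3
  item 7: 1
  item 8: 8 − 5 = 3
Sum = 6 + 4 + 4 + 3 + 1 + 3 = 21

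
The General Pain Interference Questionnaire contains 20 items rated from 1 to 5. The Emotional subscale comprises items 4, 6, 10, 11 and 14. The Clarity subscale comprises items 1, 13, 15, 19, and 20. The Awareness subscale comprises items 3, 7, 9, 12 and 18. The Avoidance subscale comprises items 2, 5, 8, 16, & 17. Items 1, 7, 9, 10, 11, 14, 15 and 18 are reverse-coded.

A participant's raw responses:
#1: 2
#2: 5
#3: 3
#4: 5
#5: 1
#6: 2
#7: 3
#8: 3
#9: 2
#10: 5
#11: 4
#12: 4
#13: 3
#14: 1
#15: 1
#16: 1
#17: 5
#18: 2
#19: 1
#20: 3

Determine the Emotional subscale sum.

Emotional items: 4, 6, 10, 11, 14.
Of these, items 10, 11 and 14 are reverse-coded; reversed = (1+5) − raw = 6 − raw.
  item 4: 5
  item 6: 2
  item 10: 6 − 5 = 1
  item 11: 6 − 4 = 2
  item 14: 6 − 1 = 5
Sum = 5 + 2 + 1 + 2 + 5 = 15

15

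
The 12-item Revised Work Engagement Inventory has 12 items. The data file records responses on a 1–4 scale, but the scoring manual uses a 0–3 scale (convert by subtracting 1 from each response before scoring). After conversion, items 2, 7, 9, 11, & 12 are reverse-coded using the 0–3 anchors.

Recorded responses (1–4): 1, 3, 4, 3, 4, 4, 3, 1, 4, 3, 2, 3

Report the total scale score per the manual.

18

Convert to 0–3: 0, 2, 3, 2, 3, 3, 2, 0, 3, 2, 1, 2
Reverse-coded (on a 0–3 scale, reversed = 3 − raw):
  item 2: 3 − 2 = 1
  item 7: 3 − 2 = 1
  item 9: 3 − 3 = 0
  item 11: 3 − 1 = 2
  item 12: 3 − 2 = 1
Scored: 0, 1, 3, 2, 3, 3, 1, 0, 0, 2, 2, 1
Total = 18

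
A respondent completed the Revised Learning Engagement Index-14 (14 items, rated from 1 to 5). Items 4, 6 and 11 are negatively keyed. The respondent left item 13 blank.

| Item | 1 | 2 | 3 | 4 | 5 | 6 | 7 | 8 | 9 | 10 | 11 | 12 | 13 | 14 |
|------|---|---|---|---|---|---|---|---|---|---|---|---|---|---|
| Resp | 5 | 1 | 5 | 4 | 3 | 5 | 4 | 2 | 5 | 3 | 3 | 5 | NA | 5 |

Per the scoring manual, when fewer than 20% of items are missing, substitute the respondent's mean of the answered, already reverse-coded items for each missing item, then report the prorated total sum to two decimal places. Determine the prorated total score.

47.38

Reverse-coded (on a 1–5 scale, reversed = 6 − raw):
  item 4: 6 − 4 = 2
  item 6: 6 − 5 = 1
  item 11: 6 − 3 = 3
Completed scored items (13 of 14): 5, 1, 5, 2, 3, 1, 4, 2, 5, 3, 3, 5, 5; sum = 44.
Person mean = 44 / 13 ≈ 3.3846
Prorated total = (44 / 13) × 14 = 47.38 (to 2 dp)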